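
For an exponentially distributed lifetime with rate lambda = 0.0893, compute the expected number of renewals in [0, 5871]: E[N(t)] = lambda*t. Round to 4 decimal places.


lambda = 0.0893
t = 5871
E[N(t)] = lambda * t
E[N(t)] = 0.0893 * 5871
E[N(t)] = 524.2803

524.2803


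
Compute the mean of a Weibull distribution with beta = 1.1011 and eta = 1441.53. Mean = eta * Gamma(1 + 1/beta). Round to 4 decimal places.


beta = 1.1011, eta = 1441.53
1/beta = 0.9082
1 + 1/beta = 1.9082
Gamma(1.9082) = 0.9646
Mean = 1441.53 * 0.9646
Mean = 1390.4929

1390.4929


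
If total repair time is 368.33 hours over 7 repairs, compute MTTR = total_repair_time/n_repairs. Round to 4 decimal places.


total_repair_time = 368.33
n_repairs = 7
MTTR = 368.33 / 7
MTTR = 52.6186

52.6186


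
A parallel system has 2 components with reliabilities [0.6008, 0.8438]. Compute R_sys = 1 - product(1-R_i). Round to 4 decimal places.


Components: [0.6008, 0.8438]
(1 - 0.6008) = 0.3992, running product = 0.3992
(1 - 0.8438) = 0.1562, running product = 0.0624
Product of (1-R_i) = 0.0624
R_sys = 1 - 0.0624 = 0.9376

0.9376


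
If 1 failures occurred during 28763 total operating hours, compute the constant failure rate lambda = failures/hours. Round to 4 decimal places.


failures = 1
total_hours = 28763
lambda = 1 / 28763
lambda = 0.0

0.0


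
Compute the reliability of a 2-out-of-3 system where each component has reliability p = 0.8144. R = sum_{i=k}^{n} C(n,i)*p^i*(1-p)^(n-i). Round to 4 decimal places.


k = 2, n = 3, p = 0.8144
i=2: C(3,2)=3 * 0.8144^2 * 0.1856^1 = 0.3693
i=3: C(3,3)=1 * 0.8144^3 * 0.1856^0 = 0.5401
R = sum of terms = 0.9094

0.9094


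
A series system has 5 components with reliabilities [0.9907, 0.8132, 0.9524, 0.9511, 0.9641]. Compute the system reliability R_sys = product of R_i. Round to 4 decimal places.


Components: [0.9907, 0.8132, 0.9524, 0.9511, 0.9641]
After component 1 (R=0.9907): product = 0.9907
After component 2 (R=0.8132): product = 0.8056
After component 3 (R=0.9524): product = 0.7673
After component 4 (R=0.9511): product = 0.7298
After component 5 (R=0.9641): product = 0.7036
R_sys = 0.7036

0.7036


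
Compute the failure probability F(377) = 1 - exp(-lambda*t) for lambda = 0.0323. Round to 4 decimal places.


lambda = 0.0323, t = 377
lambda * t = 12.1771
exp(-12.1771) = 0.0
F(t) = 1 - 0.0
F(t) = 1.0

1.0


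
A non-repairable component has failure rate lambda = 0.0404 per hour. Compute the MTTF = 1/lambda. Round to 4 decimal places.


lambda = 0.0404
MTTF = 1 / 0.0404
MTTF = 24.7525

24.7525


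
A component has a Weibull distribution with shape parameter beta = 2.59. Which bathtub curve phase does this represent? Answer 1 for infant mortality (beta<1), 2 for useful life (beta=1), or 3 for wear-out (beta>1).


beta = 2.59
Compare beta to 1:
beta < 1 => infant mortality (phase 1)
beta = 1 => useful life (phase 2)
beta > 1 => wear-out (phase 3)
Since beta = 2.59, this is wear-out (increasing failure rate)
Phase = 3

3


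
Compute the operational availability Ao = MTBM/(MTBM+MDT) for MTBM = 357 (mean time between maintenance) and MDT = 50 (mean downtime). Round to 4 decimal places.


MTBM = 357
MDT = 50
MTBM + MDT = 407
Ao = 357 / 407
Ao = 0.8771

0.8771


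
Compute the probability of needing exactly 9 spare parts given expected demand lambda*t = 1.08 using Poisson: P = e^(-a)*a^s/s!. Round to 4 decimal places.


a = 1.08, s = 9
e^(-a) = e^(-1.08) = 0.3396
a^s = 1.08^9 = 1.999
s! = 362880
P = 0.3396 * 1.999 / 362880
P = 0.0

0.0


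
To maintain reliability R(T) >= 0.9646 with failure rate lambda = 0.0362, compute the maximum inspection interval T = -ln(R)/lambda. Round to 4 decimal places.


R_target = 0.9646
lambda = 0.0362
-ln(0.9646) = 0.036
T = 0.036 / 0.0362
T = 0.9956

0.9956


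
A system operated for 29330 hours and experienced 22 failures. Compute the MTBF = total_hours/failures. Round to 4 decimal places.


total_hours = 29330
failures = 22
MTBF = 29330 / 22
MTBF = 1333.1818

1333.1818


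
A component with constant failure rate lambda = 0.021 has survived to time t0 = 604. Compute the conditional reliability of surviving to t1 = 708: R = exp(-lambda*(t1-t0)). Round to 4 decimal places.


lambda = 0.021
t0 = 604, t1 = 708
t1 - t0 = 104
lambda * (t1-t0) = 0.021 * 104 = 2.184
R = exp(-2.184)
R = 0.1126

0.1126


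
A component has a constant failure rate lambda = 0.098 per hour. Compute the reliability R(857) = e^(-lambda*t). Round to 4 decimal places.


lambda = 0.098
t = 857
lambda * t = 83.986
R(t) = e^(-83.986)
R(t) = 0.0

0.0


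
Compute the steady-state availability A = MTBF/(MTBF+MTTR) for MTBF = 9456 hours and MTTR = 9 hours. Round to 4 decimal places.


MTBF = 9456
MTTR = 9
MTBF + MTTR = 9465
A = 9456 / 9465
A = 0.999

0.999


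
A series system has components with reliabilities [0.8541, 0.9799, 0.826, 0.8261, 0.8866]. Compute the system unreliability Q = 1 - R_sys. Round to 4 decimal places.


Components: [0.8541, 0.9799, 0.826, 0.8261, 0.8866]
After component 1: product = 0.8541
After component 2: product = 0.8369
After component 3: product = 0.6913
After component 4: product = 0.5711
After component 5: product = 0.5063
R_sys = 0.5063
Q = 1 - 0.5063 = 0.4937

0.4937


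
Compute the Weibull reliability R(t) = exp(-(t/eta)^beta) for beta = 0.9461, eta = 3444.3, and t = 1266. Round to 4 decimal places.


beta = 0.9461, eta = 3444.3, t = 1266
t/eta = 1266 / 3444.3 = 0.3676
(t/eta)^beta = 0.3676^0.9461 = 0.3879
R(t) = exp(-0.3879)
R(t) = 0.6785

0.6785


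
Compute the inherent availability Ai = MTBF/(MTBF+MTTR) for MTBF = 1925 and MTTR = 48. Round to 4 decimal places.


MTBF = 1925
MTTR = 48
MTBF + MTTR = 1973
Ai = 1925 / 1973
Ai = 0.9757

0.9757


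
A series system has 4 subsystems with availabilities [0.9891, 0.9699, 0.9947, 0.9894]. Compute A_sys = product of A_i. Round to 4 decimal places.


Subsystems: [0.9891, 0.9699, 0.9947, 0.9894]
After subsystem 1 (A=0.9891): product = 0.9891
After subsystem 2 (A=0.9699): product = 0.9593
After subsystem 3 (A=0.9947): product = 0.9542
After subsystem 4 (A=0.9894): product = 0.9441
A_sys = 0.9441

0.9441


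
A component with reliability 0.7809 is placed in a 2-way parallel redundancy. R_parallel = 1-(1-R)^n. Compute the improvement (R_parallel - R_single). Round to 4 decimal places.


R_single = 0.7809, n = 2
1 - R_single = 0.2191
(1 - R_single)^n = 0.2191^2 = 0.048
R_parallel = 1 - 0.048 = 0.952
Improvement = 0.952 - 0.7809
Improvement = 0.1711

0.1711


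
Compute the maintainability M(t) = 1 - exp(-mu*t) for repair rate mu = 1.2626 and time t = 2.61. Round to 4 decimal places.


mu = 1.2626, t = 2.61
mu * t = 1.2626 * 2.61 = 3.2954
exp(-3.2954) = 0.0371
M(t) = 1 - 0.0371
M(t) = 0.9629

0.9629


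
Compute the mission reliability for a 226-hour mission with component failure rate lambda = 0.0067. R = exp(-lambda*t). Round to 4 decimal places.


lambda = 0.0067
mission_time = 226
lambda * t = 0.0067 * 226 = 1.5142
R = exp(-1.5142)
R = 0.22

0.22


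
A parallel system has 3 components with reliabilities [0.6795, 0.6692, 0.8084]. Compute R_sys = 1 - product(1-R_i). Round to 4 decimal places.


Components: [0.6795, 0.6692, 0.8084]
(1 - 0.6795) = 0.3205, running product = 0.3205
(1 - 0.6692) = 0.3308, running product = 0.106
(1 - 0.8084) = 0.1916, running product = 0.0203
Product of (1-R_i) = 0.0203
R_sys = 1 - 0.0203 = 0.9797

0.9797


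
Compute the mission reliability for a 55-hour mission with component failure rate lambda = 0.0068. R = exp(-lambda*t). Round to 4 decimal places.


lambda = 0.0068
mission_time = 55
lambda * t = 0.0068 * 55 = 0.374
R = exp(-0.374)
R = 0.688

0.688


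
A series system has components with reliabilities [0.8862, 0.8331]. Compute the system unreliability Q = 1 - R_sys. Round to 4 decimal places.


Components: [0.8862, 0.8331]
After component 1: product = 0.8862
After component 2: product = 0.7383
R_sys = 0.7383
Q = 1 - 0.7383 = 0.2617

0.2617


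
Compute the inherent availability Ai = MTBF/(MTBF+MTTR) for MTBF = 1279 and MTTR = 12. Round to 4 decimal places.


MTBF = 1279
MTTR = 12
MTBF + MTTR = 1291
Ai = 1279 / 1291
Ai = 0.9907

0.9907


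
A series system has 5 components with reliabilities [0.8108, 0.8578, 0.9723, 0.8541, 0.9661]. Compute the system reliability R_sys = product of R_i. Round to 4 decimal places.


Components: [0.8108, 0.8578, 0.9723, 0.8541, 0.9661]
After component 1 (R=0.8108): product = 0.8108
After component 2 (R=0.8578): product = 0.6955
After component 3 (R=0.9723): product = 0.6762
After component 4 (R=0.8541): product = 0.5776
After component 5 (R=0.9661): product = 0.558
R_sys = 0.558

0.558


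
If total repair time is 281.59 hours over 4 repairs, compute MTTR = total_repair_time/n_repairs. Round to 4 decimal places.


total_repair_time = 281.59
n_repairs = 4
MTTR = 281.59 / 4
MTTR = 70.3975

70.3975


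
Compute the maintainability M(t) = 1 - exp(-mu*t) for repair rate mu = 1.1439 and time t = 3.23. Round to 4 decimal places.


mu = 1.1439, t = 3.23
mu * t = 1.1439 * 3.23 = 3.6948
exp(-3.6948) = 0.0249
M(t) = 1 - 0.0249
M(t) = 0.9751

0.9751


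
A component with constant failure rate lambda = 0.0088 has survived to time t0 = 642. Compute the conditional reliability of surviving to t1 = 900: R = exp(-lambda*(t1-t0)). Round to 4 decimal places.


lambda = 0.0088
t0 = 642, t1 = 900
t1 - t0 = 258
lambda * (t1-t0) = 0.0088 * 258 = 2.2704
R = exp(-2.2704)
R = 0.1033

0.1033


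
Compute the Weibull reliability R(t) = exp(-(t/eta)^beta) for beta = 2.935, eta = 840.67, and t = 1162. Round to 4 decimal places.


beta = 2.935, eta = 840.67, t = 1162
t/eta = 1162 / 840.67 = 1.3822
(t/eta)^beta = 1.3822^2.935 = 2.5859
R(t) = exp(-2.5859)
R(t) = 0.0753

0.0753


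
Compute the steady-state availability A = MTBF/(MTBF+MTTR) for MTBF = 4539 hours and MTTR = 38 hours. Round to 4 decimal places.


MTBF = 4539
MTTR = 38
MTBF + MTTR = 4577
A = 4539 / 4577
A = 0.9917

0.9917


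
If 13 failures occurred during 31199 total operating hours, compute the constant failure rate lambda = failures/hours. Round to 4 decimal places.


failures = 13
total_hours = 31199
lambda = 13 / 31199
lambda = 0.0004

0.0004


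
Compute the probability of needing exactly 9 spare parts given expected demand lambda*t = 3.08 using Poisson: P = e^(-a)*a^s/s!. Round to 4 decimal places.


a = 3.08, s = 9
e^(-a) = e^(-3.08) = 0.046
a^s = 3.08^9 = 24943.4458
s! = 362880
P = 0.046 * 24943.4458 / 362880
P = 0.0032

0.0032


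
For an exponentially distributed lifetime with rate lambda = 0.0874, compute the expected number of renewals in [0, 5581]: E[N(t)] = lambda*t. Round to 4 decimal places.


lambda = 0.0874
t = 5581
E[N(t)] = lambda * t
E[N(t)] = 0.0874 * 5581
E[N(t)] = 487.7794

487.7794


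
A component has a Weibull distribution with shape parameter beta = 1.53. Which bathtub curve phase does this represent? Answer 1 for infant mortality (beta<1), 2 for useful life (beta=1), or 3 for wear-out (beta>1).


beta = 1.53
Compare beta to 1:
beta < 1 => infant mortality (phase 1)
beta = 1 => useful life (phase 2)
beta > 1 => wear-out (phase 3)
Since beta = 1.53, this is wear-out (increasing failure rate)
Phase = 3

3


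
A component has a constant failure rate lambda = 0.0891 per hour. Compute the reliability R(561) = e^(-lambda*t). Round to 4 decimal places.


lambda = 0.0891
t = 561
lambda * t = 49.9851
R(t) = e^(-49.9851)
R(t) = 0.0

0.0


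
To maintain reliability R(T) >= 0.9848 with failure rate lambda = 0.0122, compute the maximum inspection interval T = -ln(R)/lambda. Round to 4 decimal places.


R_target = 0.9848
lambda = 0.0122
-ln(0.9848) = 0.0153
T = 0.0153 / 0.0122
T = 1.2555

1.2555


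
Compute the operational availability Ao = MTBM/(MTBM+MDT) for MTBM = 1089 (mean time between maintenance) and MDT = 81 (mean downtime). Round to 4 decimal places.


MTBM = 1089
MDT = 81
MTBM + MDT = 1170
Ao = 1089 / 1170
Ao = 0.9308

0.9308


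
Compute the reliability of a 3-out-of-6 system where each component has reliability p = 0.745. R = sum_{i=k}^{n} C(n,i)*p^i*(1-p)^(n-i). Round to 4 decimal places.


k = 3, n = 6, p = 0.745
i=3: C(6,3)=20 * 0.745^3 * 0.255^3 = 0.1371
i=4: C(6,4)=15 * 0.745^4 * 0.255^2 = 0.3005
i=5: C(6,5)=6 * 0.745^5 * 0.255^1 = 0.3511
i=6: C(6,6)=1 * 0.745^6 * 0.255^0 = 0.171
R = sum of terms = 0.9597

0.9597


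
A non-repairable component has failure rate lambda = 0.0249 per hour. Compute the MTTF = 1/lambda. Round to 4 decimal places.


lambda = 0.0249
MTTF = 1 / 0.0249
MTTF = 40.1606

40.1606


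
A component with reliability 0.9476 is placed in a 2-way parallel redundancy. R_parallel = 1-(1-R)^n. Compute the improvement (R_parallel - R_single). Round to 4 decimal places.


R_single = 0.9476, n = 2
1 - R_single = 0.0524
(1 - R_single)^n = 0.0524^2 = 0.0027
R_parallel = 1 - 0.0027 = 0.9973
Improvement = 0.9973 - 0.9476
Improvement = 0.0497

0.0497


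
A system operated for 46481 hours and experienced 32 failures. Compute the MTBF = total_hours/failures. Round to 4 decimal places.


total_hours = 46481
failures = 32
MTBF = 46481 / 32
MTBF = 1452.5312

1452.5312


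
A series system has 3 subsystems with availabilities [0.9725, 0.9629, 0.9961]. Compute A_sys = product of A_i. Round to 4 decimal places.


Subsystems: [0.9725, 0.9629, 0.9961]
After subsystem 1 (A=0.9725): product = 0.9725
After subsystem 2 (A=0.9629): product = 0.9364
After subsystem 3 (A=0.9961): product = 0.9328
A_sys = 0.9328

0.9328


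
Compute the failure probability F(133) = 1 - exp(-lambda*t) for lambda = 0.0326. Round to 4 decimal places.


lambda = 0.0326, t = 133
lambda * t = 4.3358
exp(-4.3358) = 0.0131
F(t) = 1 - 0.0131
F(t) = 0.9869

0.9869


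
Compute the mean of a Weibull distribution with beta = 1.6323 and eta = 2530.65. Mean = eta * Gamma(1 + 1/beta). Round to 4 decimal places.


beta = 1.6323, eta = 2530.65
1/beta = 0.6126
1 + 1/beta = 1.6126
Gamma(1.6126) = 0.895
Mean = 2530.65 * 0.895
Mean = 2264.9325

2264.9325


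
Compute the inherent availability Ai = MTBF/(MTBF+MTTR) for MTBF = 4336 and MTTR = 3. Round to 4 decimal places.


MTBF = 4336
MTTR = 3
MTBF + MTTR = 4339
Ai = 4336 / 4339
Ai = 0.9993

0.9993


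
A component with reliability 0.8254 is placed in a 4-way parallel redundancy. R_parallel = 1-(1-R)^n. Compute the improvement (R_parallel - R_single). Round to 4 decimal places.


R_single = 0.8254, n = 4
1 - R_single = 0.1746
(1 - R_single)^n = 0.1746^4 = 0.0009
R_parallel = 1 - 0.0009 = 0.9991
Improvement = 0.9991 - 0.8254
Improvement = 0.1737

0.1737


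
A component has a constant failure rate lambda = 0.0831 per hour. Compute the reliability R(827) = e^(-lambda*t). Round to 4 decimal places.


lambda = 0.0831
t = 827
lambda * t = 68.7237
R(t) = e^(-68.7237)
R(t) = 0.0

0.0


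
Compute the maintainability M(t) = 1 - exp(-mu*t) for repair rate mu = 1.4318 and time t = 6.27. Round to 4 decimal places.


mu = 1.4318, t = 6.27
mu * t = 1.4318 * 6.27 = 8.9774
exp(-8.9774) = 0.0001
M(t) = 1 - 0.0001
M(t) = 0.9999

0.9999


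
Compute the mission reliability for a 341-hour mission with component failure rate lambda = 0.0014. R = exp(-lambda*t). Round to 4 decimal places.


lambda = 0.0014
mission_time = 341
lambda * t = 0.0014 * 341 = 0.4774
R = exp(-0.4774)
R = 0.6204

0.6204


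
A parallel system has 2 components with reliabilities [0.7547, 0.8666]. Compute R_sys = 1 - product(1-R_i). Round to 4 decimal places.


Components: [0.7547, 0.8666]
(1 - 0.7547) = 0.2453, running product = 0.2453
(1 - 0.8666) = 0.1334, running product = 0.0327
Product of (1-R_i) = 0.0327
R_sys = 1 - 0.0327 = 0.9673

0.9673


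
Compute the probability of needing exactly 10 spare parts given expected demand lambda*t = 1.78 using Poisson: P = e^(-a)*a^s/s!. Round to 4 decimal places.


a = 1.78, s = 10
e^(-a) = e^(-1.78) = 0.1686
a^s = 1.78^10 = 319.3008
s! = 3628800
P = 0.1686 * 319.3008 / 3628800
P = 0.0

0.0


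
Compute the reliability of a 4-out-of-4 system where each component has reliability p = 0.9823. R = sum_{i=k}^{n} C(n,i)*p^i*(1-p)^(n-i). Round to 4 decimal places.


k = 4, n = 4, p = 0.9823
i=4: C(4,4)=1 * 0.9823^4 * 0.0177^0 = 0.9311
R = sum of terms = 0.9311

0.9311


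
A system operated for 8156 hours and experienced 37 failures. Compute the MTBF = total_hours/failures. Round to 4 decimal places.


total_hours = 8156
failures = 37
MTBF = 8156 / 37
MTBF = 220.4324

220.4324


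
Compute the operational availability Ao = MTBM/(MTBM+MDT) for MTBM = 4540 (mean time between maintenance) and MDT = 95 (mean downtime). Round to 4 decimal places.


MTBM = 4540
MDT = 95
MTBM + MDT = 4635
Ao = 4540 / 4635
Ao = 0.9795

0.9795


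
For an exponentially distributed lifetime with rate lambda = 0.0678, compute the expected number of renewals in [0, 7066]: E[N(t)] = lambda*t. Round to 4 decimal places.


lambda = 0.0678
t = 7066
E[N(t)] = lambda * t
E[N(t)] = 0.0678 * 7066
E[N(t)] = 479.0748

479.0748


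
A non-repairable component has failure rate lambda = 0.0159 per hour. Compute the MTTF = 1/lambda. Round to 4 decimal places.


lambda = 0.0159
MTTF = 1 / 0.0159
MTTF = 62.8931

62.8931


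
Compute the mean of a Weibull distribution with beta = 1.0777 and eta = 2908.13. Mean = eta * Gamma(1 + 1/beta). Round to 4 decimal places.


beta = 1.0777, eta = 2908.13
1/beta = 0.9279
1 + 1/beta = 1.9279
Gamma(1.9279) = 0.9716
Mean = 2908.13 * 0.9716
Mean = 2825.6273

2825.6273


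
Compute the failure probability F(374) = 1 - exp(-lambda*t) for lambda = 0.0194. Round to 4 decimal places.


lambda = 0.0194, t = 374
lambda * t = 7.2556
exp(-7.2556) = 0.0007
F(t) = 1 - 0.0007
F(t) = 0.9993

0.9993


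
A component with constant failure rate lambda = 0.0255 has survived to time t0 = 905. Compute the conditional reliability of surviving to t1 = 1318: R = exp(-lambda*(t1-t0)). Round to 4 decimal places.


lambda = 0.0255
t0 = 905, t1 = 1318
t1 - t0 = 413
lambda * (t1-t0) = 0.0255 * 413 = 10.5315
R = exp(-10.5315)
R = 0.0

0.0


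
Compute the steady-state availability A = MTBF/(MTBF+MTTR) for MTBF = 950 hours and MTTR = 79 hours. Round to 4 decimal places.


MTBF = 950
MTTR = 79
MTBF + MTTR = 1029
A = 950 / 1029
A = 0.9232

0.9232


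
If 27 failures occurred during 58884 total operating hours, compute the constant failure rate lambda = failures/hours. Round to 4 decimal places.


failures = 27
total_hours = 58884
lambda = 27 / 58884
lambda = 0.0005

0.0005


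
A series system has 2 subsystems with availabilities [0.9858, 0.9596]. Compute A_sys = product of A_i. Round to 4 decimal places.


Subsystems: [0.9858, 0.9596]
After subsystem 1 (A=0.9858): product = 0.9858
After subsystem 2 (A=0.9596): product = 0.946
A_sys = 0.946

0.946


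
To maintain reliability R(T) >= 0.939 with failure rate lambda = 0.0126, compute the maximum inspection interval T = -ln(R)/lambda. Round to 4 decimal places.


R_target = 0.939
lambda = 0.0126
-ln(0.939) = 0.0629
T = 0.0629 / 0.0126
T = 4.9952

4.9952


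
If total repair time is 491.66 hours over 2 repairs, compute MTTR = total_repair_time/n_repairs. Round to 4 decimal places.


total_repair_time = 491.66
n_repairs = 2
MTTR = 491.66 / 2
MTTR = 245.83

245.83


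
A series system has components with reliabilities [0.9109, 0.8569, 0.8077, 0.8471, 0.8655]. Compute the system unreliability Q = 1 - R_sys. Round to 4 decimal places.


Components: [0.9109, 0.8569, 0.8077, 0.8471, 0.8655]
After component 1: product = 0.9109
After component 2: product = 0.7806
After component 3: product = 0.6305
After component 4: product = 0.5341
After component 5: product = 0.4622
R_sys = 0.4622
Q = 1 - 0.4622 = 0.5378

0.5378


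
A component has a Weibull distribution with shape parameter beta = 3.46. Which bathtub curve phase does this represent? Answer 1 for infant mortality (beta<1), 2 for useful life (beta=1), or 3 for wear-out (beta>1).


beta = 3.46
Compare beta to 1:
beta < 1 => infant mortality (phase 1)
beta = 1 => useful life (phase 2)
beta > 1 => wear-out (phase 3)
Since beta = 3.46, this is wear-out (increasing failure rate)
Phase = 3

3


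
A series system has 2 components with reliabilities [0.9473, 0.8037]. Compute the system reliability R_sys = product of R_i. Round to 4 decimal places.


Components: [0.9473, 0.8037]
After component 1 (R=0.9473): product = 0.9473
After component 2 (R=0.8037): product = 0.7613
R_sys = 0.7613

0.7613


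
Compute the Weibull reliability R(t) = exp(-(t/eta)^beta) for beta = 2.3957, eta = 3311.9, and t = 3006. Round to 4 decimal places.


beta = 2.3957, eta = 3311.9, t = 3006
t/eta = 3006 / 3311.9 = 0.9076
(t/eta)^beta = 0.9076^2.3957 = 0.7928
R(t) = exp(-0.7928)
R(t) = 0.4526

0.4526


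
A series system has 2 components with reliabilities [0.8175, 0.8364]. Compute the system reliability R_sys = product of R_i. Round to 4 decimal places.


Components: [0.8175, 0.8364]
After component 1 (R=0.8175): product = 0.8175
After component 2 (R=0.8364): product = 0.6838
R_sys = 0.6838

0.6838


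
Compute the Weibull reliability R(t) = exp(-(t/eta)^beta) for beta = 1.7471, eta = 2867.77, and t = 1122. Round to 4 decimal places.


beta = 1.7471, eta = 2867.77, t = 1122
t/eta = 1122 / 2867.77 = 0.3912
(t/eta)^beta = 0.3912^1.7471 = 0.1941
R(t) = exp(-0.1941)
R(t) = 0.8236

0.8236


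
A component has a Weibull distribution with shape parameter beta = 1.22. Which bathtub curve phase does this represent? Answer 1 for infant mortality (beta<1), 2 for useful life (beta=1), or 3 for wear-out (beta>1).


beta = 1.22
Compare beta to 1:
beta < 1 => infant mortality (phase 1)
beta = 1 => useful life (phase 2)
beta > 1 => wear-out (phase 3)
Since beta = 1.22, this is wear-out (increasing failure rate)
Phase = 3

3


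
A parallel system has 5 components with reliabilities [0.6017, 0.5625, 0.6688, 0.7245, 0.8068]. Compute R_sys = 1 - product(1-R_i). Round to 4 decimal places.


Components: [0.6017, 0.5625, 0.6688, 0.7245, 0.8068]
(1 - 0.6017) = 0.3983, running product = 0.3983
(1 - 0.5625) = 0.4375, running product = 0.1743
(1 - 0.6688) = 0.3312, running product = 0.0577
(1 - 0.7245) = 0.2755, running product = 0.0159
(1 - 0.8068) = 0.1932, running product = 0.0031
Product of (1-R_i) = 0.0031
R_sys = 1 - 0.0031 = 0.9969

0.9969


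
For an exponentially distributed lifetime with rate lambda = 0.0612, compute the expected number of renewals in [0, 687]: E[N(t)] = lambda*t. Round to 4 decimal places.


lambda = 0.0612
t = 687
E[N(t)] = lambda * t
E[N(t)] = 0.0612 * 687
E[N(t)] = 42.0444

42.0444


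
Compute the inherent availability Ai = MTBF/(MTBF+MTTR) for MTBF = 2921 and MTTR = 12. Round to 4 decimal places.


MTBF = 2921
MTTR = 12
MTBF + MTTR = 2933
Ai = 2921 / 2933
Ai = 0.9959

0.9959


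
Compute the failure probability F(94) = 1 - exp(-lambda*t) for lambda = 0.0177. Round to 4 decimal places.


lambda = 0.0177, t = 94
lambda * t = 1.6638
exp(-1.6638) = 0.1894
F(t) = 1 - 0.1894
F(t) = 0.8106

0.8106


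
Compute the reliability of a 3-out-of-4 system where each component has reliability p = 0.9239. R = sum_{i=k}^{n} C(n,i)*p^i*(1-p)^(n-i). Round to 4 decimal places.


k = 3, n = 4, p = 0.9239
i=3: C(4,3)=4 * 0.9239^3 * 0.0761^1 = 0.2401
i=4: C(4,4)=1 * 0.9239^4 * 0.0761^0 = 0.7286
R = sum of terms = 0.9687

0.9687


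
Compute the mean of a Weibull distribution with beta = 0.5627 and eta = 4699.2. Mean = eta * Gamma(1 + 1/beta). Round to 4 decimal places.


beta = 0.5627, eta = 4699.2
1/beta = 1.7771
1 + 1/beta = 2.7771
Gamma(2.7771) = 1.6448
Mean = 4699.2 * 1.6448
Mean = 7729.1381

7729.1381


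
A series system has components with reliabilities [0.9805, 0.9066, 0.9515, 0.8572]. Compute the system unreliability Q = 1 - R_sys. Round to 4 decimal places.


Components: [0.9805, 0.9066, 0.9515, 0.8572]
After component 1: product = 0.9805
After component 2: product = 0.8889
After component 3: product = 0.8458
After component 4: product = 0.725
R_sys = 0.725
Q = 1 - 0.725 = 0.275

0.275


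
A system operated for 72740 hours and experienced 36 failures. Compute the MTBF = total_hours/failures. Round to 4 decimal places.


total_hours = 72740
failures = 36
MTBF = 72740 / 36
MTBF = 2020.5556

2020.5556


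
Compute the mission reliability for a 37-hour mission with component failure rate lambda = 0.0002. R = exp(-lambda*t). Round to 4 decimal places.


lambda = 0.0002
mission_time = 37
lambda * t = 0.0002 * 37 = 0.0074
R = exp(-0.0074)
R = 0.9926

0.9926


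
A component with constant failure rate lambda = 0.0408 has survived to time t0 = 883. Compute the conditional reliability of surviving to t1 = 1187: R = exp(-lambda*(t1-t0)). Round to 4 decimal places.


lambda = 0.0408
t0 = 883, t1 = 1187
t1 - t0 = 304
lambda * (t1-t0) = 0.0408 * 304 = 12.4032
R = exp(-12.4032)
R = 0.0

0.0


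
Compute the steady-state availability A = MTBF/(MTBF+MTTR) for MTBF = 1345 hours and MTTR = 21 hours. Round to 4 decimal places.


MTBF = 1345
MTTR = 21
MTBF + MTTR = 1366
A = 1345 / 1366
A = 0.9846

0.9846


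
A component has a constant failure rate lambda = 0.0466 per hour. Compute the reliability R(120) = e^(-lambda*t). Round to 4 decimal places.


lambda = 0.0466
t = 120
lambda * t = 5.592
R(t) = e^(-5.592)
R(t) = 0.0037

0.0037


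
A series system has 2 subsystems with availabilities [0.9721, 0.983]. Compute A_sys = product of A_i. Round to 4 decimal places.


Subsystems: [0.9721, 0.983]
After subsystem 1 (A=0.9721): product = 0.9721
After subsystem 2 (A=0.983): product = 0.9556
A_sys = 0.9556

0.9556


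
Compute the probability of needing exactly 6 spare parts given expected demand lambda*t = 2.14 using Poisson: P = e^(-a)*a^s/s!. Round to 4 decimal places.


a = 2.14, s = 6
e^(-a) = e^(-2.14) = 0.1177
a^s = 2.14^6 = 96.0467
s! = 720
P = 0.1177 * 96.0467 / 720
P = 0.0157

0.0157


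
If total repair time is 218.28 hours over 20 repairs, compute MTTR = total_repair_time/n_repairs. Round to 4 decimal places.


total_repair_time = 218.28
n_repairs = 20
MTTR = 218.28 / 20
MTTR = 10.914

10.914


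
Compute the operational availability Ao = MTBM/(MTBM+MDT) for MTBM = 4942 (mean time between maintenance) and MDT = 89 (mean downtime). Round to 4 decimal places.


MTBM = 4942
MDT = 89
MTBM + MDT = 5031
Ao = 4942 / 5031
Ao = 0.9823

0.9823


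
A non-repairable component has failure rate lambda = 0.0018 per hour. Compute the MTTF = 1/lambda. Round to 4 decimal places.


lambda = 0.0018
MTTF = 1 / 0.0018
MTTF = 555.5556

555.5556


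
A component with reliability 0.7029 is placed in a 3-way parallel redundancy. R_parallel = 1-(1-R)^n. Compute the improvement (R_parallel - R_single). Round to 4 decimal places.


R_single = 0.7029, n = 3
1 - R_single = 0.2971
(1 - R_single)^n = 0.2971^3 = 0.0262
R_parallel = 1 - 0.0262 = 0.9738
Improvement = 0.9738 - 0.7029
Improvement = 0.2709

0.2709


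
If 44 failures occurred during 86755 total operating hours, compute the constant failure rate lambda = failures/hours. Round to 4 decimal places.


failures = 44
total_hours = 86755
lambda = 44 / 86755
lambda = 0.0005

0.0005


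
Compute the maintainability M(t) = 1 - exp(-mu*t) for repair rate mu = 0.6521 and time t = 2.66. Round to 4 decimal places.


mu = 0.6521, t = 2.66
mu * t = 0.6521 * 2.66 = 1.7346
exp(-1.7346) = 0.1765
M(t) = 1 - 0.1765
M(t) = 0.8235

0.8235


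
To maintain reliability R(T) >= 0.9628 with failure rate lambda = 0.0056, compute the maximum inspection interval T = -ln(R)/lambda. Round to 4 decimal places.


R_target = 0.9628
lambda = 0.0056
-ln(0.9628) = 0.0379
T = 0.0379 / 0.0056
T = 6.7696

6.7696


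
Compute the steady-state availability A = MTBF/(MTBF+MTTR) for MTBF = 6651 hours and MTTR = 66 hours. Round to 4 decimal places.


MTBF = 6651
MTTR = 66
MTBF + MTTR = 6717
A = 6651 / 6717
A = 0.9902

0.9902


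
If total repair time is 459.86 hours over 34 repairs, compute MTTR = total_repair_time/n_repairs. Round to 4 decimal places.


total_repair_time = 459.86
n_repairs = 34
MTTR = 459.86 / 34
MTTR = 13.5253

13.5253


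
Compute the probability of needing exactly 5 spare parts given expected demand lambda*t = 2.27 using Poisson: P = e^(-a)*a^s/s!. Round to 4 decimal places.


a = 2.27, s = 5
e^(-a) = e^(-2.27) = 0.1033
a^s = 2.27^5 = 60.2739
s! = 120
P = 0.1033 * 60.2739 / 120
P = 0.0519

0.0519


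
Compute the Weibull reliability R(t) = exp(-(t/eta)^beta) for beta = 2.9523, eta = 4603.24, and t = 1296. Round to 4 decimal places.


beta = 2.9523, eta = 4603.24, t = 1296
t/eta = 1296 / 4603.24 = 0.2815
(t/eta)^beta = 0.2815^2.9523 = 0.0237
R(t) = exp(-0.0237)
R(t) = 0.9766

0.9766


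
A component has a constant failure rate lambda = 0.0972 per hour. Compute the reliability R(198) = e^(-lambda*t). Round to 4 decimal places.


lambda = 0.0972
t = 198
lambda * t = 19.2456
R(t) = e^(-19.2456)
R(t) = 0.0

0.0


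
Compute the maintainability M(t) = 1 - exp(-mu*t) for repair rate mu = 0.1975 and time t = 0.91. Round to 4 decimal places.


mu = 0.1975, t = 0.91
mu * t = 0.1975 * 0.91 = 0.1797
exp(-0.1797) = 0.8355
M(t) = 1 - 0.8355
M(t) = 0.1645

0.1645


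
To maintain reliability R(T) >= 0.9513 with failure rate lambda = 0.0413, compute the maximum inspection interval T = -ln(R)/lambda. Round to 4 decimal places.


R_target = 0.9513
lambda = 0.0413
-ln(0.9513) = 0.0499
T = 0.0499 / 0.0413
T = 1.2089

1.2089


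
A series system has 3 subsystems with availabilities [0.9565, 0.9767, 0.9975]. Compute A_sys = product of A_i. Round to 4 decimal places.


Subsystems: [0.9565, 0.9767, 0.9975]
After subsystem 1 (A=0.9565): product = 0.9565
After subsystem 2 (A=0.9767): product = 0.9342
After subsystem 3 (A=0.9975): product = 0.9319
A_sys = 0.9319

0.9319


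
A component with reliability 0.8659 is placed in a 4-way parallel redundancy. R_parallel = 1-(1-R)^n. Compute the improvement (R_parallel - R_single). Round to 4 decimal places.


R_single = 0.8659, n = 4
1 - R_single = 0.1341
(1 - R_single)^n = 0.1341^4 = 0.0003
R_parallel = 1 - 0.0003 = 0.9997
Improvement = 0.9997 - 0.8659
Improvement = 0.1338

0.1338


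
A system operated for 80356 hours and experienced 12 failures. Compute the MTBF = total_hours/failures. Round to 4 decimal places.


total_hours = 80356
failures = 12
MTBF = 80356 / 12
MTBF = 6696.3333

6696.3333


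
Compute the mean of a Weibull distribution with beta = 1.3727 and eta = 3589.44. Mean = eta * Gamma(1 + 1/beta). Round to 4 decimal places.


beta = 1.3727, eta = 3589.44
1/beta = 0.7285
1 + 1/beta = 1.7285
Gamma(1.7285) = 0.9143
Mean = 3589.44 * 0.9143
Mean = 3281.99

3281.99


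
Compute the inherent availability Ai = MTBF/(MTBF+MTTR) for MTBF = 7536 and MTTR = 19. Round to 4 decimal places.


MTBF = 7536
MTTR = 19
MTBF + MTTR = 7555
Ai = 7536 / 7555
Ai = 0.9975

0.9975


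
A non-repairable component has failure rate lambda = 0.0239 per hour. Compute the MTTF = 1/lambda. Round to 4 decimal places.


lambda = 0.0239
MTTF = 1 / 0.0239
MTTF = 41.841

41.841


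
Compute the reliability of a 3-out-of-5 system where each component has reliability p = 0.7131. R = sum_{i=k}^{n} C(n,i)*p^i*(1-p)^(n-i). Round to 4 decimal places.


k = 3, n = 5, p = 0.7131
i=3: C(5,3)=10 * 0.7131^3 * 0.2869^2 = 0.2985
i=4: C(5,4)=5 * 0.7131^4 * 0.2869^1 = 0.3709
i=5: C(5,5)=1 * 0.7131^5 * 0.2869^0 = 0.1844
R = sum of terms = 0.8538

0.8538


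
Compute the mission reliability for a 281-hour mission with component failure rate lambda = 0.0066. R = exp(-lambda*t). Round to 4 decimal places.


lambda = 0.0066
mission_time = 281
lambda * t = 0.0066 * 281 = 1.8546
R = exp(-1.8546)
R = 0.1565

0.1565


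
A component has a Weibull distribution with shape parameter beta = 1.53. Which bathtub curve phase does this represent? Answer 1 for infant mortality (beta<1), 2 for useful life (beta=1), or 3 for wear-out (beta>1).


beta = 1.53
Compare beta to 1:
beta < 1 => infant mortality (phase 1)
beta = 1 => useful life (phase 2)
beta > 1 => wear-out (phase 3)
Since beta = 1.53, this is wear-out (increasing failure rate)
Phase = 3

3


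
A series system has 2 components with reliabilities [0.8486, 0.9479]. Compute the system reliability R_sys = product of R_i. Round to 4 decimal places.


Components: [0.8486, 0.9479]
After component 1 (R=0.8486): product = 0.8486
After component 2 (R=0.9479): product = 0.8044
R_sys = 0.8044

0.8044


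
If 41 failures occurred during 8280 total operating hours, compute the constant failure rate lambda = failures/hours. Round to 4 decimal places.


failures = 41
total_hours = 8280
lambda = 41 / 8280
lambda = 0.005

0.005


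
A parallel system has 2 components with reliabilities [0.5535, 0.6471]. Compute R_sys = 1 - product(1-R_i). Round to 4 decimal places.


Components: [0.5535, 0.6471]
(1 - 0.5535) = 0.4465, running product = 0.4465
(1 - 0.6471) = 0.3529, running product = 0.1576
Product of (1-R_i) = 0.1576
R_sys = 1 - 0.1576 = 0.8424

0.8424


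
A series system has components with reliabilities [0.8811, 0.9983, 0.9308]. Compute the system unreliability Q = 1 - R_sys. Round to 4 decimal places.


Components: [0.8811, 0.9983, 0.9308]
After component 1: product = 0.8811
After component 2: product = 0.8796
After component 3: product = 0.8187
R_sys = 0.8187
Q = 1 - 0.8187 = 0.1813

0.1813


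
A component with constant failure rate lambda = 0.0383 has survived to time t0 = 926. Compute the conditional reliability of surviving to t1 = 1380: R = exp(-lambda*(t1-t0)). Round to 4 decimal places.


lambda = 0.0383
t0 = 926, t1 = 1380
t1 - t0 = 454
lambda * (t1-t0) = 0.0383 * 454 = 17.3882
R = exp(-17.3882)
R = 0.0

0.0


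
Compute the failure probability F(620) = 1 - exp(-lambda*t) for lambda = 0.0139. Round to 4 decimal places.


lambda = 0.0139, t = 620
lambda * t = 8.618
exp(-8.618) = 0.0002
F(t) = 1 - 0.0002
F(t) = 0.9998

0.9998


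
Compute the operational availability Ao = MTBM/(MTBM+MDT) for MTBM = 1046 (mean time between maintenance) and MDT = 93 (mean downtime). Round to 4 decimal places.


MTBM = 1046
MDT = 93
MTBM + MDT = 1139
Ao = 1046 / 1139
Ao = 0.9183

0.9183


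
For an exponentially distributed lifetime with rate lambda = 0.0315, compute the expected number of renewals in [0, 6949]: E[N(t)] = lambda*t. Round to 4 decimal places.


lambda = 0.0315
t = 6949
E[N(t)] = lambda * t
E[N(t)] = 0.0315 * 6949
E[N(t)] = 218.8935

218.8935


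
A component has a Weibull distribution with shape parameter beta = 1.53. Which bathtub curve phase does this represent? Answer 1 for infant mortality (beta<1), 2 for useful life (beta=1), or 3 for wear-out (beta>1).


beta = 1.53
Compare beta to 1:
beta < 1 => infant mortality (phase 1)
beta = 1 => useful life (phase 2)
beta > 1 => wear-out (phase 3)
Since beta = 1.53, this is wear-out (increasing failure rate)
Phase = 3

3


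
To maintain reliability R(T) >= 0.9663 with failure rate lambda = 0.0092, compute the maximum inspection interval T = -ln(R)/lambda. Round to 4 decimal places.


R_target = 0.9663
lambda = 0.0092
-ln(0.9663) = 0.0343
T = 0.0343 / 0.0092
T = 3.7262

3.7262


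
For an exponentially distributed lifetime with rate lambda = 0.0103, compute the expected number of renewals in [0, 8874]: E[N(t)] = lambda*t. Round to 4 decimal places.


lambda = 0.0103
t = 8874
E[N(t)] = lambda * t
E[N(t)] = 0.0103 * 8874
E[N(t)] = 91.4022

91.4022


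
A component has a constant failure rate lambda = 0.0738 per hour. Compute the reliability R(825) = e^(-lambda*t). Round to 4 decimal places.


lambda = 0.0738
t = 825
lambda * t = 60.885
R(t) = e^(-60.885)
R(t) = 0.0

0.0


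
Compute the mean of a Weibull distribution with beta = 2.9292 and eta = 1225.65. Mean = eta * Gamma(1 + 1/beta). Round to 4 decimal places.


beta = 2.9292, eta = 1225.65
1/beta = 0.3414
1 + 1/beta = 1.3414
Gamma(1.3414) = 0.8921
Mean = 1225.65 * 0.8921
Mean = 1093.3555

1093.3555


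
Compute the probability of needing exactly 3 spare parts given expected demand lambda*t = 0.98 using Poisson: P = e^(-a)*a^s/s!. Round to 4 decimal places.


a = 0.98, s = 3
e^(-a) = e^(-0.98) = 0.3753
a^s = 0.98^3 = 0.9412
s! = 6
P = 0.3753 * 0.9412 / 6
P = 0.0589

0.0589


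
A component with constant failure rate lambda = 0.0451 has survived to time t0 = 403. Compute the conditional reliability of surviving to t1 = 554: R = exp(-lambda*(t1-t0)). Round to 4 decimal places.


lambda = 0.0451
t0 = 403, t1 = 554
t1 - t0 = 151
lambda * (t1-t0) = 0.0451 * 151 = 6.8101
R = exp(-6.8101)
R = 0.0011

0.0011


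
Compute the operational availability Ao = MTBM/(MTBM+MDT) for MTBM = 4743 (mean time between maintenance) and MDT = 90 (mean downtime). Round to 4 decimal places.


MTBM = 4743
MDT = 90
MTBM + MDT = 4833
Ao = 4743 / 4833
Ao = 0.9814

0.9814


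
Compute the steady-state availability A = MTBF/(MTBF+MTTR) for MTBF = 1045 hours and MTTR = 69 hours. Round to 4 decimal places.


MTBF = 1045
MTTR = 69
MTBF + MTTR = 1114
A = 1045 / 1114
A = 0.9381

0.9381


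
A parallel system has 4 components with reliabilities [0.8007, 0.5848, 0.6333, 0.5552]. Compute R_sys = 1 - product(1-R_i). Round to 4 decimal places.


Components: [0.8007, 0.5848, 0.6333, 0.5552]
(1 - 0.8007) = 0.1993, running product = 0.1993
(1 - 0.5848) = 0.4152, running product = 0.0827
(1 - 0.6333) = 0.3667, running product = 0.0303
(1 - 0.5552) = 0.4448, running product = 0.0135
Product of (1-R_i) = 0.0135
R_sys = 1 - 0.0135 = 0.9865

0.9865


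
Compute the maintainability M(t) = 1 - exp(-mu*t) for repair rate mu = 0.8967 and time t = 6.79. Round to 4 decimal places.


mu = 0.8967, t = 6.79
mu * t = 0.8967 * 6.79 = 6.0886
exp(-6.0886) = 0.0023
M(t) = 1 - 0.0023
M(t) = 0.9977

0.9977


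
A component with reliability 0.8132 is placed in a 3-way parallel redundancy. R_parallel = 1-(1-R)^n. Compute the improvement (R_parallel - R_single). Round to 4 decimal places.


R_single = 0.8132, n = 3
1 - R_single = 0.1868
(1 - R_single)^n = 0.1868^3 = 0.0065
R_parallel = 1 - 0.0065 = 0.9935
Improvement = 0.9935 - 0.8132
Improvement = 0.1803

0.1803


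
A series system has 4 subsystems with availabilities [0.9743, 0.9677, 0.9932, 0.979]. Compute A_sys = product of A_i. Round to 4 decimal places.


Subsystems: [0.9743, 0.9677, 0.9932, 0.979]
After subsystem 1 (A=0.9743): product = 0.9743
After subsystem 2 (A=0.9677): product = 0.9428
After subsystem 3 (A=0.9932): product = 0.9364
After subsystem 4 (A=0.979): product = 0.9168
A_sys = 0.9168

0.9168


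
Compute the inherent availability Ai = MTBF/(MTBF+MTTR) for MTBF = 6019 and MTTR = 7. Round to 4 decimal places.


MTBF = 6019
MTTR = 7
MTBF + MTTR = 6026
Ai = 6019 / 6026
Ai = 0.9988

0.9988


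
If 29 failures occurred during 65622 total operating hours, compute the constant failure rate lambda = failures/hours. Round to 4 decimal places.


failures = 29
total_hours = 65622
lambda = 29 / 65622
lambda = 0.0004

0.0004


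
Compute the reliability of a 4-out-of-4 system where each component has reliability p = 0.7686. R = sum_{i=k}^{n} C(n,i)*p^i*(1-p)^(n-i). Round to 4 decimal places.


k = 4, n = 4, p = 0.7686
i=4: C(4,4)=1 * 0.7686^4 * 0.2314^0 = 0.349
R = sum of terms = 0.349

0.349


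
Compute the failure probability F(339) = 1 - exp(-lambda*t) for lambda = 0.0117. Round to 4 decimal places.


lambda = 0.0117, t = 339
lambda * t = 3.9663
exp(-3.9663) = 0.0189
F(t) = 1 - 0.0189
F(t) = 0.9811

0.9811


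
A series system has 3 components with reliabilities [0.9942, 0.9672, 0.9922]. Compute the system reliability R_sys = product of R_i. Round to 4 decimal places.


Components: [0.9942, 0.9672, 0.9922]
After component 1 (R=0.9942): product = 0.9942
After component 2 (R=0.9672): product = 0.9616
After component 3 (R=0.9922): product = 0.9541
R_sys = 0.9541

0.9541
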